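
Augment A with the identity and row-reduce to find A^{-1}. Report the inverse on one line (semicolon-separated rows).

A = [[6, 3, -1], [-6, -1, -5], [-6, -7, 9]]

Gauss-Jordan on [A | I]:
R1 <- (1/6)*R1:  [    1   1/2  -1/6  |   1/6     0     0 ]
R2 <- R2 - (-6)*R1:  [  0   2  -6  |   1   1   0 ]
R3 <- R3 - (-6)*R1:  [  0  -4   8  |   1   0   1 ]
R2 <- (1/2)*R2:  [   0    1   -3  |  1/2  1/2    0 ]
R1 <- R1 - (1/2)*R2:  [     1      0    4/3  |  -1/12   -1/4      0 ]
R3 <- R3 - (-4)*R2:  [  0   0  -4  |   3   2   1 ]
R3 <- (1/-4)*R3:  [    0     0     1  |  -3/4  -1/2  -1/4 ]
R1 <- R1 - (4/3)*R3:  [     1      0      0  |  11/12   5/12    1/3 ]
R2 <- R2 - (-3)*R3:  [    0     1     0  |  -7/4    -1  -3/4 ]
Right block of [I | A^{-1}] is the inverse:
[ 11/12  5/12   1/3 ]
[  -7/4    -1  -3/4 ]
[  -3/4  -1/2  -1/4 ]

inverse = [11/12 5/12 1/3; -7/4 -1 -3/4; -3/4 -1/2 -1/4]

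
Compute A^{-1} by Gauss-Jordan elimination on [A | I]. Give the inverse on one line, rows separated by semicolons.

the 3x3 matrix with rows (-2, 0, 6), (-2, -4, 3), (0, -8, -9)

inverse = [-5/2 2 -1; 3/4 -3/4 1/4; -2/3 2/3 -1/3]

Gauss-Jordan on [A | I]:
R1 <- (1/-2)*R1:  [    1     0    -3  |  -1/2     0     0 ]
R2 <- R2 - (-2)*R1:  [  0  -4  -3  |  -1   1   0 ]
R2 <- (1/-4)*R2:  [    0     1   3/4  |   1/4  -1/4     0 ]
R3 <- R3 - (-8)*R2:  [  0   0  -3  |   2  -2   1 ]
R3 <- (1/-3)*R3:  [    0     0     1  |  -2/3   2/3  -1/3 ]
R1 <- R1 - (-3)*R3:  [    1     0     0  |  -5/2     2    -1 ]
R2 <- R2 - (3/4)*R3:  [    0     1     0  |   3/4  -3/4   1/4 ]
Right block of [I | A^{-1}] is the inverse:
[ -5/2     2    -1 ]
[  3/4  -3/4   1/4 ]
[ -2/3   2/3  -1/3 ]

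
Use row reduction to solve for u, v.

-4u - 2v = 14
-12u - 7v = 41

Forward elimination on [A|b]:
R2 <- R2 - (3)*R1:  [  0  -1  -1 ]
Row echelon form:
[ -4  -2  |  14 ]
[  0  -1  |  -1 ]
Back-substitution:
v = (-1) / -1 = 1
u = (14 - (-2)*(1)) / -4 = -4

(-4, 1)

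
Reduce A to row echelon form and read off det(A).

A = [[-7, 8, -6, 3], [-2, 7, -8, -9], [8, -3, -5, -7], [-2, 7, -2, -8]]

Forward elimination:
R2 <- R2 - (2/7)*R1:  [     0   33/7  -44/7  -69/7 ]
R3 <- R3 - (-8/7)*R1:  [     0   43/7  -83/7  -25/7 ]
R4 <- R4 - (2/7)*R1:  [     0   33/7   -2/7  -62/7 ]
R3 <- R3 - (43/33)*R2:  [      0       0   -11/3  102/11 ]
R4 <- R4 - (1)*R2:  [ 0  0  6  1 ]
R4 <- R4 - (-18/11)*R3:  [        0         0         0  1957/121 ]
Upper-triangular form:
[ -7     8     -6         3 ]
[  0  33/7  -44/7     -69/7 ]
[  0     0  -11/3    102/11 ]
[  0     0      0  1957/121 ]
det(A) = (-1)^0 * (-7) * (33/7) * (-11/3) * (1957/121) = 1957  (0 row swaps -> sign +1)

det(A) = 1957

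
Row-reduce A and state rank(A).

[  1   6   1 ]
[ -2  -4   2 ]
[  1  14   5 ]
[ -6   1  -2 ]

rank(A) = 3

Row reduction:
R2 <- R2 - (-2)*R1:  [ 0  8  4 ]
R3 <- R3 - (1)*R1:  [ 0  8  4 ]
R4 <- R4 - (-6)*R1:  [  0  37   4 ]
R3 <- R3 - (1)*R2:  [ 0  0  0 ]
R4 <- R4 - (37/8)*R2:  [     0      0  -29/2 ]
R3 <-> R4   (pivot in column 3 was zero)
[ 1  6      1 ]
[ 0  8      4 ]
[ 0  0  -29/2 ]
[ 0  0      0 ]
Row echelon form:
[ 1  6      1 ]
[ 0  8      4 ]
[ 0  0  -29/2 ]
[ 0  0      0 ]
Nonzero rows / pivot columns: 3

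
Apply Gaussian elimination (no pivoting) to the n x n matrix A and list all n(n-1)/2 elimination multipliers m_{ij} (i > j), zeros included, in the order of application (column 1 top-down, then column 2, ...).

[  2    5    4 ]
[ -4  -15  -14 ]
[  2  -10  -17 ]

Forward elimination:
R2 <- R2 - (-2)*R1:  [  0  -5  -6 ]
R3 <- R3 - (1)*R1:  [   0  -15  -21 ]
R3 <- R3 - (3)*R2:  [  0   0  -3 ]
Multipliers (in order of application): m_{21} = -2, m_{31} = 1, m_{32} = 3

multipliers: -2, 1, 3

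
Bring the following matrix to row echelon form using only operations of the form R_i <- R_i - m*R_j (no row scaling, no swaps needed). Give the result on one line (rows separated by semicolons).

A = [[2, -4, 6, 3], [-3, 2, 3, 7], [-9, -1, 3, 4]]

Forward elimination:
R2 <- R2 - (-3/2)*R1:  [    0    -4    12  23/2 ]
R3 <- R3 - (-9/2)*R1:  [    0   -19    30  35/2 ]
R3 <- R3 - (19/4)*R2:  [      0       0     -27  -297/8 ]
Row echelon form:
[ 2  -4    6       3 ]
[ 0  -4   12    23/2 ]
[ 0   0  -27  -297/8 ]

REF = [2 -4 6 3; 0 -4 12 23/2; 0 0 -27 -297/8]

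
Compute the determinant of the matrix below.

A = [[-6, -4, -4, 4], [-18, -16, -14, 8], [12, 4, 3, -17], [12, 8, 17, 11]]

Forward elimination:
R2 <- R2 - (3)*R1:  [  0  -4  -2  -4 ]
R3 <- R3 - (-2)*R1:  [  0  -4  -5  -9 ]
R4 <- R4 - (-2)*R1:  [  0   0   9  19 ]
R3 <- R3 - (1)*R2:  [  0   0  -3  -5 ]
R4 <- R4 - (-3)*R3:  [ 0  0  0  4 ]
Upper-triangular form:
[ -6  -4  -4   4 ]
[  0  -4  -2  -4 ]
[  0   0  -3  -5 ]
[  0   0   0   4 ]
det(A) = (-1)^0 * (-6) * (-4) * (-3) * (4) = -288  (0 row swaps -> sign +1)

det(A) = -288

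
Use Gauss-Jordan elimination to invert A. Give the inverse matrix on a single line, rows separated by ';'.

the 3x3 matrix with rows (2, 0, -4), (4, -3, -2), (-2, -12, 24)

inverse = [-4 2 -1/2; -23/6 5/3 -1/2; -9/4 1 -1/4]

Gauss-Jordan on [A | I]:
R1 <- (1/2)*R1:  [   1    0   -2  |  1/2    0    0 ]
R2 <- R2 - (4)*R1:  [  0  -3   6  |  -2   1   0 ]
R3 <- R3 - (-2)*R1:  [   0  -12   20  |    1    0    1 ]
R2 <- (1/-3)*R2:  [    0     1    -2  |   2/3  -1/3     0 ]
R3 <- R3 - (-12)*R2:  [  0   0  -4  |   9  -4   1 ]
R3 <- (1/-4)*R3:  [    0     0     1  |  -9/4     1  -1/4 ]
R1 <- R1 - (-2)*R3:  [    1     0     0  |    -4     2  -1/2 ]
R2 <- R2 - (-2)*R3:  [     0      1      0  |  -23/6    5/3   -1/2 ]
Right block of [I | A^{-1}] is the inverse:
[    -4    2  -1/2 ]
[ -23/6  5/3  -1/2 ]
[  -9/4    1  -1/4 ]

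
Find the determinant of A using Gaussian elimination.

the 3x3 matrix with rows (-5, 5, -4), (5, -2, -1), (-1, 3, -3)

det(A) = -17

Forward elimination:
R2 <- R2 - (-1)*R1:  [  0   3  -5 ]
R3 <- R3 - (1/5)*R1:  [     0      2  -11/5 ]
R3 <- R3 - (2/3)*R2:  [     0      0  17/15 ]
Upper-triangular form:
[ -5  5     -4 ]
[  0  3     -5 ]
[  0  0  17/15 ]
det(A) = (-1)^0 * (-5) * (3) * (17/15) = -17  (0 row swaps -> sign +1)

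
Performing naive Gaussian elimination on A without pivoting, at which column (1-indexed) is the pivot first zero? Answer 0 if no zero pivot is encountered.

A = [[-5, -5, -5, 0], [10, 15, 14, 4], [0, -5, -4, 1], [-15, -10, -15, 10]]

first zero-pivot column = 3

Naive forward elimination:
R2 <- R2 - (-2)*R1:  [ 0  5  4  4 ]
R4 <- R4 - (3)*R1:  [  0   5   0  10 ]
R3 <- R3 - (-1)*R2:  [ 0  0  0  5 ]
R4 <- R4 - (1)*R2:  [  0   0  -4   6 ]
Matrix at this point:
[ -5  -5  -5  0 ]
[  0   5   4  4 ]
[  0   0   0  5 ]
[  0   0  -4  6 ]
Pivot entry (3,3) is zero but row 4 has -4 in column 3 -> naive elimination stops; a row interchange (e.g. R3 <-> R4) would be required here.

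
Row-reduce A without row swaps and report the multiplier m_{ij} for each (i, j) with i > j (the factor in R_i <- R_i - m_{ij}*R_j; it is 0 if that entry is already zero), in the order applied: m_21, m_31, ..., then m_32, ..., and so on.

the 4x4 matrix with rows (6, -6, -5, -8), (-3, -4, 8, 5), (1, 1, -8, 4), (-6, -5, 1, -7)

Forward elimination:
R2 <- R2 - (-1/2)*R1:  [    0    -7  11/2     1 ]
R3 <- R3 - (1/6)*R1:  [     0      2  -43/6   16/3 ]
R4 <- R4 - (-1)*R1:  [   0  -11   -4  -15 ]
R3 <- R3 - (-2/7)*R2:  [       0        0  -235/42   118/21 ]
R4 <- R4 - (11/7)*R2:  [       0        0  -177/14   -116/7 ]
R4 <- R4 - (531/235)*R3:  [         0          0          0  -6878/235 ]
Multipliers (in order of application): m_{21} = -1/2, m_{31} = 1/6, m_{41} = -1, m_{32} = -2/7, m_{42} = 11/7, m_{43} = 531/235

multipliers: -1/2, 1/6, -1, -2/7, 11/7, 531/235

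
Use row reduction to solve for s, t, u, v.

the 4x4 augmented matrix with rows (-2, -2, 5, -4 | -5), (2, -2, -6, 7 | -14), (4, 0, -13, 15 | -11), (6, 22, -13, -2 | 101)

Forward elimination on [A|b]:
R2 <- R2 - (-1)*R1:  [   0   -4   -1    3  -19 ]
R3 <- R3 - (-2)*R1:  [   0   -4   -3    7  -21 ]
R4 <- R4 - (-3)*R1:  [   0   16    2  -14   86 ]
R3 <- R3 - (1)*R2:  [  0   0  -2   4  -2 ]
R4 <- R4 - (-4)*R2:  [  0   0  -2  -2  10 ]
R4 <- R4 - (1)*R3:  [  0   0   0  -6  12 ]
Row echelon form:
[ -2  -2   5  -4  |   -5 ]
[  0  -4  -1   3  |  -19 ]
[  0   0  -2   4  |   -2 ]
[  0   0   0  -6  |   12 ]
Back-substitution:
v = (12) / -6 = -2
u = (-2 - (4)*(-2)) / -2 = -3
t = (-19 - (-1)*(-3) - (3)*(-2)) / -4 = 4
s = (-5 - (-2)*(4) - (5)*(-3) - (-4)*(-2)) / -2 = -5

(-5, 4, -3, -2)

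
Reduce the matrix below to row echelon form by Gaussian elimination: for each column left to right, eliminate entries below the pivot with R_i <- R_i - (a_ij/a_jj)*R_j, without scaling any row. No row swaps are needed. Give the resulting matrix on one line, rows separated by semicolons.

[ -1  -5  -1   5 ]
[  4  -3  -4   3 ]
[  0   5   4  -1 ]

Forward elimination:
R2 <- R2 - (-4)*R1:  [   0  -23   -8   23 ]
R3 <- R3 - (-5/23)*R2:  [     0      0  52/23      4 ]
Row echelon form:
[ -1   -5     -1   5 ]
[  0  -23     -8  23 ]
[  0    0  52/23   4 ]

REF = [-1 -5 -1 5; 0 -23 -8 23; 0 0 52/23 4]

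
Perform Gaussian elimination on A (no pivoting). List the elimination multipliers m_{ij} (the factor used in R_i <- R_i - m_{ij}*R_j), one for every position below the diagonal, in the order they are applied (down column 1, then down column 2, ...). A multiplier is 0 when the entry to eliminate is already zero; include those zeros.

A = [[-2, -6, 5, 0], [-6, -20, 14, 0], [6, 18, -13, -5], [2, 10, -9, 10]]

Forward elimination:
R2 <- R2 - (3)*R1:  [  0  -2  -1   0 ]
R3 <- R3 - (-3)*R1:  [  0   0   2  -5 ]
R4 <- R4 - (-1)*R1:  [  0   4  -4  10 ]
R3: entry in column 2 is already 0 -> m_{32} = 0 (no row operation needed)
R4 <- R4 - (-2)*R2:  [  0   0  -6  10 ]
R4 <- R4 - (-3)*R3:  [  0   0   0  -5 ]
Multipliers (in order of application): m_{21} = 3, m_{31} = -3, m_{41} = -1, m_{32} = 0, m_{42} = -2, m_{43} = -3

multipliers: 3, -3, -1, 0, -2, -3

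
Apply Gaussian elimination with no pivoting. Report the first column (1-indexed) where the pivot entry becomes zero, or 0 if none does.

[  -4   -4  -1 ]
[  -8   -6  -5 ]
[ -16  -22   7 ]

first zero-pivot column = 0

Naive forward elimination:
R2 <- R2 - (2)*R1:  [  0   2  -3 ]
R3 <- R3 - (4)*R1:  [  0  -6  11 ]
R3 <- R3 - (-3)*R2:  [ 0  0  2 ]
All pivots nonzero; naive elimination completes without hitting a zero pivot.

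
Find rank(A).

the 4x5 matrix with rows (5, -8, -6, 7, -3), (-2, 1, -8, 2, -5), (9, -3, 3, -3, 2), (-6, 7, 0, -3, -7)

rank(A) = 4

Row reduction:
R2 <- R2 - (-2/5)*R1:  [     0  -11/5  -52/5   24/5  -31/5 ]
R3 <- R3 - (9/5)*R1:  [     0   57/5   69/5  -78/5   37/5 ]
R4 <- R4 - (-6/5)*R1:  [     0  -13/5  -36/5   27/5  -53/5 ]
R3 <- R3 - (-57/11)*R2:  [       0        0  -441/11   102/11  -272/11 ]
R4 <- R4 - (13/11)*R2:  [      0       0   56/11   -3/11  -36/11 ]
R4 <- R4 - (-8/63)*R3:  [       0        0        0    19/21  -404/63 ]
Row echelon form:
[ 5     -8       -6       7       -3 ]
[ 0  -11/5    -52/5    24/5    -31/5 ]
[ 0      0  -441/11  102/11  -272/11 ]
[ 0      0        0   19/21  -404/63 ]
Nonzero rows / pivot columns: 4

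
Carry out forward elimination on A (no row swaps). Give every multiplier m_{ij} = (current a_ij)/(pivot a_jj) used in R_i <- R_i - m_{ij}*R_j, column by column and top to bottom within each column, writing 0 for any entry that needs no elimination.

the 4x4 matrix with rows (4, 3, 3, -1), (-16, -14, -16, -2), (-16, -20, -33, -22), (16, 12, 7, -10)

Forward elimination:
R2 <- R2 - (-4)*R1:  [  0  -2  -4  -6 ]
R3 <- R3 - (-4)*R1:  [   0   -8  -21  -26 ]
R4 <- R4 - (4)*R1:  [  0   0  -5  -6 ]
R3 <- R3 - (4)*R2:  [  0   0  -5  -2 ]
R4: entry in column 2 is already 0 -> m_{42} = 0 (no row operation needed)
R4 <- R4 - (1)*R3:  [  0   0   0  -4 ]
Multipliers (in order of application): m_{21} = -4, m_{31} = -4, m_{41} = 4, m_{32} = 4, m_{42} = 0, m_{43} = 1

multipliers: -4, -4, 4, 4, 0, 1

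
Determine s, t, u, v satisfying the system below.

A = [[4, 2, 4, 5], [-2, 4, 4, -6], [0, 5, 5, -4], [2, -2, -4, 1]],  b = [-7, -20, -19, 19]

(1, 2, -5, 1)

Forward elimination on [A|b]:
R2 <- R2 - (-1/2)*R1:  [     0      5      6   -7/2  -47/2 ]
R4 <- R4 - (1/2)*R1:  [    0    -3    -6  -3/2  45/2 ]
R3 <- R3 - (1)*R2:  [    0     0    -1  -1/2   9/2 ]
R4 <- R4 - (-3/5)*R2:  [     0      0  -12/5  -18/5   42/5 ]
R4 <- R4 - (12/5)*R3:  [     0      0      0  -12/5  -12/5 ]
Row echelon form:
[ 4  2   4      5  |     -7 ]
[ 0  5   6   -7/2  |  -47/2 ]
[ 0  0  -1   -1/2  |    9/2 ]
[ 0  0   0  -12/5  |  -12/5 ]
Back-substitution:
v = (-12/5) / (-12/5) = 1
u = (9/2 - (-1/2)*(1)) / -1 = -5
t = (-47/2 - (6)*(-5) - (-7/2)*(1)) / 5 = 2
s = (-7 - (2)*(2) - (4)*(-5) - (5)*(1)) / 4 = 1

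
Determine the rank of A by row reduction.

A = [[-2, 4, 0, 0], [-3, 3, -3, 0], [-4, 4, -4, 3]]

Row reduction:
R2 <- R2 - (3/2)*R1:  [  0  -3  -3   0 ]
R3 <- R3 - (2)*R1:  [  0  -4  -4   3 ]
R3 <- R3 - (4/3)*R2:  [ 0  0  0  3 ]
Row echelon form:
[ -2   4   0  0 ]
[  0  -3  -3  0 ]
[  0   0   0  3 ]
Nonzero rows / pivot columns: 3

rank(A) = 3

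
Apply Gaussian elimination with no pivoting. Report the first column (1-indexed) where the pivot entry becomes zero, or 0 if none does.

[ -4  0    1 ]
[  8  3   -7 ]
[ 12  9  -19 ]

first zero-pivot column = 0

Naive forward elimination:
R2 <- R2 - (-2)*R1:  [  0   3  -5 ]
R3 <- R3 - (-3)*R1:  [   0    9  -16 ]
R3 <- R3 - (3)*R2:  [  0   0  -1 ]
All pivots nonzero; naive elimination completes without hitting a zero pivot.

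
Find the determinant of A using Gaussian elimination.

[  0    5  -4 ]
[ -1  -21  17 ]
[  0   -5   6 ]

Forward elimination:
R1 <-> R2   (pivot in column 1 was zero)
[ -1  -21  17 ]
[  0    5  -4 ]
[  0   -5   6 ]
R3 <- R3 - (-1)*R2:  [ 0  0  2 ]
Upper-triangular form:
[ -1  -21  17 ]
[  0    5  -4 ]
[  0    0   2 ]
det(A) = (-1)^1 * (-1) * (5) * (2) = 10  (1 row swap -> sign -1)

det(A) = 10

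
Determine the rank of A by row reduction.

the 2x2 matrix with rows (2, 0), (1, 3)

Row reduction:
R2 <- R2 - (1/2)*R1:  [ 0  3 ]
Row echelon form:
[ 2  0 ]
[ 0  3 ]
Nonzero rows / pivot columns: 2

rank(A) = 2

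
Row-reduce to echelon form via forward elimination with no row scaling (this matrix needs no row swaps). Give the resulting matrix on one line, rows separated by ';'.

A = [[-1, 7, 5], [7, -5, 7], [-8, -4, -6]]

REF = [-1 7 5; 0 44 42; 0 0 124/11]

Forward elimination:
R2 <- R2 - (-7)*R1:  [  0  44  42 ]
R3 <- R3 - (8)*R1:  [   0  -60  -46 ]
R3 <- R3 - (-15/11)*R2:  [      0       0  124/11 ]
Row echelon form:
[ -1   7       5 ]
[  0  44      42 ]
[  0   0  124/11 ]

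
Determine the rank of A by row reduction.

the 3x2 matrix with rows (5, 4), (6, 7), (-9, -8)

rank(A) = 2

Row reduction:
R2 <- R2 - (6/5)*R1:  [    0  11/5 ]
R3 <- R3 - (-9/5)*R1:  [    0  -4/5 ]
R3 <- R3 - (-4/11)*R2:  [ 0  0 ]
Row echelon form:
[ 5     4 ]
[ 0  11/5 ]
[ 0     0 ]
Nonzero rows / pivot columns: 2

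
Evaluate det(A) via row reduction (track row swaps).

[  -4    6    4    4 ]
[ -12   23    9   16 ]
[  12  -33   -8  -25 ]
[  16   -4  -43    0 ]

Forward elimination:
R2 <- R2 - (3)*R1:  [  0   5  -3   4 ]
R3 <- R3 - (-3)*R1:  [   0  -15    4  -13 ]
R4 <- R4 - (-4)*R1:  [   0   20  -27   16 ]
R3 <- R3 - (-3)*R2:  [  0   0  -5  -1 ]
R4 <- R4 - (4)*R2:  [   0    0  -15    0 ]
R4 <- R4 - (3)*R3:  [ 0  0  0  3 ]
Upper-triangular form:
[ -4  6   4   4 ]
[  0  5  -3   4 ]
[  0  0  -5  -1 ]
[  0  0   0   3 ]
det(A) = (-1)^0 * (-4) * (5) * (-5) * (3) = 300  (0 row swaps -> sign +1)

det(A) = 300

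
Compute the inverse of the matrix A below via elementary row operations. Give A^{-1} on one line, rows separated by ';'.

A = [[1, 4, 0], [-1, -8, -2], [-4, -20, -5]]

Gauss-Jordan on [A | I]:
R2 <- R2 - (-1)*R1:  [  0  -4  -2  |   1   1   0 ]
R3 <- R3 - (-4)*R1:  [  0  -4  -5  |   4   0   1 ]
R2 <- (1/-4)*R2:  [    0     1   1/2  |  -1/4  -1/4     0 ]
R1 <- R1 - (4)*R2:  [  1   0  -2  |   2   1   0 ]
R3 <- R3 - (-4)*R2:  [  0   0  -3  |   3  -1   1 ]
R3 <- (1/-3)*R3:  [    0     0     1  |    -1   1/3  -1/3 ]
R1 <- R1 - (-2)*R3:  [    1     0     0  |     0   5/3  -2/3 ]
R2 <- R2 - (1/2)*R3:  [     0      1      0  |    1/4  -5/12    1/6 ]
Right block of [I | A^{-1}] is the inverse:
[   0    5/3  -2/3 ]
[ 1/4  -5/12   1/6 ]
[  -1    1/3  -1/3 ]

inverse = [0 5/3 -2/3; 1/4 -5/12 1/6; -1 1/3 -1/3]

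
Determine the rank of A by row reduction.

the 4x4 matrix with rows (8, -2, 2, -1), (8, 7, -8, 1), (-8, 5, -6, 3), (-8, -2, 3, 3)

Row reduction:
R2 <- R2 - (1)*R1:  [   0    9  -10    2 ]
R3 <- R3 - (-1)*R1:  [  0   3  -4   2 ]
R4 <- R4 - (-1)*R1:  [  0  -4   5   2 ]
R3 <- R3 - (1/3)*R2:  [    0     0  -2/3   4/3 ]
R4 <- R4 - (-4/9)*R2:  [    0     0   5/9  26/9 ]
R4 <- R4 - (-5/6)*R3:  [ 0  0  0  4 ]
Row echelon form:
[ 8  -2     2   -1 ]
[ 0   9   -10    2 ]
[ 0   0  -2/3  4/3 ]
[ 0   0     0    4 ]
Nonzero rows / pivot columns: 4

rank(A) = 4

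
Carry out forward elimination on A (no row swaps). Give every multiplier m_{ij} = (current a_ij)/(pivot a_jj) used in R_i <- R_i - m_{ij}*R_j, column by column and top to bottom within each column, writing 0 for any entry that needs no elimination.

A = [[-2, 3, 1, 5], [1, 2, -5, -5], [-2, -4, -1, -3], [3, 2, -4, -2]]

multipliers: -1/2, 1, -3/2, -2, 13/7, -41/77

Forward elimination:
R2 <- R2 - (-1/2)*R1:  [    0   7/2  -9/2  -5/2 ]
R3 <- R3 - (1)*R1:  [  0  -7  -2  -8 ]
R4 <- R4 - (-3/2)*R1:  [    0  13/2  -5/2  11/2 ]
R3 <- R3 - (-2)*R2:  [   0    0  -11  -13 ]
R4 <- R4 - (13/7)*R2:  [    0     0  41/7  71/7 ]
R4 <- R4 - (-41/77)*R3:  [      0       0       0  248/77 ]
Multipliers (in order of application): m_{21} = -1/2, m_{31} = 1, m_{41} = -3/2, m_{32} = -2, m_{42} = 13/7, m_{43} = -41/77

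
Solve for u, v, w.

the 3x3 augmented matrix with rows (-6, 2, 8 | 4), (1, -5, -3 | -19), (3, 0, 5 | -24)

Forward elimination on [A|b]:
R2 <- R2 - (-1/6)*R1:  [     0  -14/3   -5/3  -55/3 ]
R3 <- R3 - (-1/2)*R1:  [   0    1    9  -22 ]
R3 <- R3 - (-3/14)*R2:  [       0        0   121/14  -363/14 ]
Row echelon form:
[ -6      2       8  |        4 ]
[  0  -14/3    -5/3  |    -55/3 ]
[  0      0  121/14  |  -363/14 ]
Back-substitution:
w = (-363/14) / (121/14) = -3
v = (-55/3 - (-5/3)*(-3)) / (-14/3) = 5
u = (4 - (2)*(5) - (8)*(-3)) / -6 = -3

(-3, 5, -3)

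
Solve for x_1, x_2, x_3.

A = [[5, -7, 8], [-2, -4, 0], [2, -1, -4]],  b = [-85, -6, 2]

Forward elimination on [A|b]:
R2 <- R2 - (-2/5)*R1:  [     0  -34/5   16/5    -40 ]
R3 <- R3 - (2/5)*R1:  [     0    9/5  -36/5     36 ]
R3 <- R3 - (-9/34)*R2:  [       0        0  -108/17   432/17 ]
Row echelon form:
[ 5     -7        8  |     -85 ]
[ 0  -34/5     16/5  |     -40 ]
[ 0      0  -108/17  |  432/17 ]
Back-substitution:
x_3 = (432/17) / (-108/17) = -4
x_2 = (-40 - (16/5)*(-4)) / (-34/5) = 4
x_1 = (-85 - (-7)*(4) - (8)*(-4)) / 5 = -5

(-5, 4, -4)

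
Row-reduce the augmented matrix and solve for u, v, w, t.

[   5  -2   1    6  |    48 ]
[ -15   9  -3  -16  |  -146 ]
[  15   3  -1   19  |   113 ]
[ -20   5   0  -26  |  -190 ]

Forward elimination on [A|b]:
R2 <- R2 - (-3)*R1:  [  0   3   0   2  -2 ]
R3 <- R3 - (3)*R1:  [   0    9   -4    1  -31 ]
R4 <- R4 - (-4)*R1:  [  0  -3   4  -2   2 ]
R3 <- R3 - (3)*R2:  [   0    0   -4   -5  -25 ]
R4 <- R4 - (-1)*R2:  [ 0  0  4  0  0 ]
R4 <- R4 - (-1)*R3:  [   0    0    0   -5  -25 ]
Row echelon form:
[ 5  -2   1   6  |   48 ]
[ 0   3   0   2  |   -2 ]
[ 0   0  -4  -5  |  -25 ]
[ 0   0   0  -5  |  -25 ]
Back-substitution:
t = (-25) / -5 = 5
w = (-25 - (-5)*(5)) / -4 = 0
v = (-2 - (2)*(5)) / 3 = -4
u = (48 - (-2)*(-4) - (1)*(0) - (6)*(5)) / 5 = 2

(2, -4, 0, 5)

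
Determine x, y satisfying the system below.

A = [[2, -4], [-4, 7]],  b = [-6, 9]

(3, 3)

Forward elimination on [A|b]:
R2 <- R2 - (-2)*R1:  [  0  -1  -3 ]
Row echelon form:
[ 2  -4  |  -6 ]
[ 0  -1  |  -3 ]
Back-substitution:
y = (-3) / -1 = 3
x = (-6 - (-4)*(3)) / 2 = 3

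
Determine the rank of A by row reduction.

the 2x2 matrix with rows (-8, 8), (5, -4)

rank(A) = 2

Row reduction:
R2 <- R2 - (-5/8)*R1:  [ 0  1 ]
Row echelon form:
[ -8  8 ]
[  0  1 ]
Nonzero rows / pivot columns: 2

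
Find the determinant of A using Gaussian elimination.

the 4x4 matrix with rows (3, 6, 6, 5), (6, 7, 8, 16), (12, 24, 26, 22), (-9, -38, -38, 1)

det(A) = 120

Forward elimination:
R2 <- R2 - (2)*R1:  [  0  -5  -4   6 ]
R3 <- R3 - (4)*R1:  [ 0  0  2  2 ]
R4 <- R4 - (-3)*R1:  [   0  -20  -20   16 ]
R4 <- R4 - (4)*R2:  [  0   0  -4  -8 ]
R4 <- R4 - (-2)*R3:  [  0   0   0  -4 ]
Upper-triangular form:
[ 3   6   6   5 ]
[ 0  -5  -4   6 ]
[ 0   0   2   2 ]
[ 0   0   0  -4 ]
det(A) = (-1)^0 * (3) * (-5) * (2) * (-4) = 120  (0 row swaps -> sign +1)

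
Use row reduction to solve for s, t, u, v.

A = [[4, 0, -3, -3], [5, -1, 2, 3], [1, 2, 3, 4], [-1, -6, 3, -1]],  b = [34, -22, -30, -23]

Forward elimination on [A|b]:
R2 <- R2 - (5/4)*R1:  [      0      -1    23/4    27/4  -129/2 ]
R3 <- R3 - (1/4)*R1:  [     0      2   15/4   19/4  -77/2 ]
R4 <- R4 - (-1/4)*R1:  [     0     -6    9/4   -7/4  -29/2 ]
R3 <- R3 - (-2)*R2:  [      0       0    61/4    73/4  -335/2 ]
R4 <- R4 - (6)*R2:  [      0       0  -129/4  -169/4   745/2 ]
R4 <- R4 - (-129/61)*R3:  [       0        0        0  -223/61  1115/61 ]
Row echelon form:
[ 4   0    -3       -3  |       34 ]
[ 0  -1  23/4     27/4  |   -129/2 ]
[ 0   0  61/4     73/4  |   -335/2 ]
[ 0   0     0  -223/61  |  1115/61 ]
Back-substitution:
v = (1115/61) / (-223/61) = -5
u = (-335/2 - (73/4)*(-5)) / (61/4) = -5
t = (-129/2 - (23/4)*(-5) - (27/4)*(-5)) / -1 = 2
s = (34 - (-3)*(-5) - (-3)*(-5)) / 4 = 1

(1, 2, -5, -5)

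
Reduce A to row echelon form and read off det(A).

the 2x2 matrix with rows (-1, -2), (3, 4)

Forward elimination:
R2 <- R2 - (-3)*R1:  [  0  -2 ]
Upper-triangular form:
[ -1  -2 ]
[  0  -2 ]
det(A) = (-1)^0 * (-1) * (-2) = 2  (0 row swaps -> sign +1)

det(A) = 2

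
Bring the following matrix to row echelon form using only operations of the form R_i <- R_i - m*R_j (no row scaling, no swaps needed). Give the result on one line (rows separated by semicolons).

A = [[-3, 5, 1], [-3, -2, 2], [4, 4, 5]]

Forward elimination:
R2 <- R2 - (1)*R1:  [  0  -7   1 ]
R3 <- R3 - (-4/3)*R1:  [    0  32/3  19/3 ]
R3 <- R3 - (-32/21)*R2:  [    0     0  55/7 ]
Row echelon form:
[ -3   5     1 ]
[  0  -7     1 ]
[  0   0  55/7 ]

REF = [-3 5 1; 0 -7 1; 0 0 55/7]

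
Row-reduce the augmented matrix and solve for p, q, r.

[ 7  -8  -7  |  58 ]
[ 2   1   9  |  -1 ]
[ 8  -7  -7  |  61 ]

Forward elimination on [A|b]:
R2 <- R2 - (2/7)*R1:  [      0    23/7      11  -123/7 ]
R3 <- R3 - (8/7)*R1:  [     0   15/7      1  -37/7 ]
R3 <- R3 - (15/23)*R2:  [       0        0  -142/23   142/23 ]
Row echelon form:
[ 7    -8       -7  |      58 ]
[ 0  23/7       11  |  -123/7 ]
[ 0     0  -142/23  |  142/23 ]
Back-substitution:
r = (142/23) / (-142/23) = -1
q = (-123/7 - (11)*(-1)) / (23/7) = -2
p = (58 - (-8)*(-2) - (-7)*(-1)) / 7 = 5

(5, -2, -1)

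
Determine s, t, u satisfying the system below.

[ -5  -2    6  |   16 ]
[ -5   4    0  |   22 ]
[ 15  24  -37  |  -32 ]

Forward elimination on [A|b]:
R2 <- R2 - (1)*R1:  [  0   6  -6   6 ]
R3 <- R3 - (-3)*R1:  [   0   18  -19   16 ]
R3 <- R3 - (3)*R2:  [  0   0  -1  -2 ]
Row echelon form:
[ -5  -2   6  |  16 ]
[  0   6  -6  |   6 ]
[  0   0  -1  |  -2 ]
Back-substitution:
u = (-2) / -1 = 2
t = (6 - (-6)*(2)) / 6 = 3
s = (16 - (-2)*(3) - (6)*(2)) / -5 = -2

(-2, 3, 2)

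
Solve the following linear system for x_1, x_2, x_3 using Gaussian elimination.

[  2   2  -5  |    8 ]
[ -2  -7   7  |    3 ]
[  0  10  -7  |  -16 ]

(2, -3, -2)

Forward elimination on [A|b]:
R2 <- R2 - (-1)*R1:  [  0  -5   2  11 ]
R3 <- R3 - (-2)*R2:  [  0   0  -3   6 ]
Row echelon form:
[ 2   2  -5  |   8 ]
[ 0  -5   2  |  11 ]
[ 0   0  -3  |   6 ]
Back-substitution:
x_3 = (6) / -3 = -2
x_2 = (11 - (2)*(-2)) / -5 = -3
x_1 = (8 - (2)*(-3) - (-5)*(-2)) / 2 = 2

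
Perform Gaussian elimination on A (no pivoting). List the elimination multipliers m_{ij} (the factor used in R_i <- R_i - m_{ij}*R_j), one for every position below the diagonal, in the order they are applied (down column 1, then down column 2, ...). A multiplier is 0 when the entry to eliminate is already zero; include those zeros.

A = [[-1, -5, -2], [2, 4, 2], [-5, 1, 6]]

Forward elimination:
R2 <- R2 - (-2)*R1:  [  0  -6  -2 ]
R3 <- R3 - (5)*R1:  [  0  26  16 ]
R3 <- R3 - (-13/3)*R2:  [    0     0  22/3 ]
Multipliers (in order of application): m_{21} = -2, m_{31} = 5, m_{32} = -13/3

multipliers: -2, 5, -13/3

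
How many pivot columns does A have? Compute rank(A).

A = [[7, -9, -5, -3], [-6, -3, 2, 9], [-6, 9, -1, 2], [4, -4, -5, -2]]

Row reduction:
R2 <- R2 - (-6/7)*R1:  [     0  -75/7  -16/7   45/7 ]
R3 <- R3 - (-6/7)*R1:  [     0    9/7  -37/7   -4/7 ]
R4 <- R4 - (4/7)*R1:  [     0    8/7  -15/7   -2/7 ]
R3 <- R3 - (-3/25)*R2:  [       0        0  -139/25      1/5 ]
R4 <- R4 - (-8/75)*R2:  [       0        0  -179/75      2/5 ]
R4 <- R4 - (179/417)*R3:  [       0        0        0  131/417 ]
Row echelon form:
[ 7     -9       -5       -3 ]
[ 0  -75/7    -16/7     45/7 ]
[ 0      0  -139/25      1/5 ]
[ 0      0        0  131/417 ]
Nonzero rows / pivot columns: 4

rank(A) = 4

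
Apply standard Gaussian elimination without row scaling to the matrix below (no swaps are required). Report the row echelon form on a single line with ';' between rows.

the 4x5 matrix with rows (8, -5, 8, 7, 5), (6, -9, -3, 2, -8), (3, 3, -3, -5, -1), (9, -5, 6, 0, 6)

Forward elimination:
R2 <- R2 - (3/4)*R1:  [     0  -21/4     -9  -13/4  -47/4 ]
R3 <- R3 - (3/8)*R1:  [     0   39/8     -6  -61/8  -23/8 ]
R4 <- R4 - (9/8)*R1:  [     0    5/8     -3  -63/8    3/8 ]
R3 <- R3 - (-13/14)*R2:  [       0        0  -201/14  -149/14  -193/14 ]
R4 <- R4 - (-5/42)*R2:  [       0        0   -57/14  -347/42   -43/42 ]
R4 <- R4 - (19/67)*R3:  [         0          0          0  -1054/201    580/201 ]
Row echelon form:
[ 8     -5        8          7        5 ]
[ 0  -21/4       -9      -13/4    -47/4 ]
[ 0      0  -201/14    -149/14  -193/14 ]
[ 0      0        0  -1054/201  580/201 ]

REF = [8 -5 8 7 5; 0 -21/4 -9 -13/4 -47/4; 0 0 -201/14 -149/14 -193/14; 0 0 0 -1054/201 580/201]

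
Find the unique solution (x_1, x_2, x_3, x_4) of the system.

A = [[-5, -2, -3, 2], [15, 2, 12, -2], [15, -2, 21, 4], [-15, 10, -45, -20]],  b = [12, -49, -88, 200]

Forward elimination on [A|b]:
R2 <- R2 - (-3)*R1:  [   0   -4    3    4  -13 ]
R3 <- R3 - (-3)*R1:  [   0   -8   12   10  -52 ]
R4 <- R4 - (3)*R1:  [   0   16  -36  -26  164 ]
R3 <- R3 - (2)*R2:  [   0    0    6    2  -26 ]
R4 <- R4 - (-4)*R2:  [   0    0  -24  -10  112 ]
R4 <- R4 - (-4)*R3:  [  0   0   0  -2   8 ]
Row echelon form:
[ -5  -2  -3   2  |   12 ]
[  0  -4   3   4  |  -13 ]
[  0   0   6   2  |  -26 ]
[  0   0   0  -2  |    8 ]
Back-substitution:
x_4 = (8) / -2 = -4
x_3 = (-26 - (2)*(-4)) / 6 = -3
x_2 = (-13 - (3)*(-3) - (4)*(-4)) / -4 = -3
x_1 = (12 - (-2)*(-3) - (-3)*(-3) - (2)*(-4)) / -5 = -1

(-1, -3, -3, -4)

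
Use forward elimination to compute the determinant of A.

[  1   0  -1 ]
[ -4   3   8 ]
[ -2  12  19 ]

Forward elimination:
R2 <- R2 - (-4)*R1:  [ 0  3  4 ]
R3 <- R3 - (-2)*R1:  [  0  12  17 ]
R3 <- R3 - (4)*R2:  [ 0  0  1 ]
Upper-triangular form:
[ 1  0  -1 ]
[ 0  3   4 ]
[ 0  0   1 ]
det(A) = (-1)^0 * (1) * (3) * (1) = 3  (0 row swaps -> sign +1)

det(A) = 3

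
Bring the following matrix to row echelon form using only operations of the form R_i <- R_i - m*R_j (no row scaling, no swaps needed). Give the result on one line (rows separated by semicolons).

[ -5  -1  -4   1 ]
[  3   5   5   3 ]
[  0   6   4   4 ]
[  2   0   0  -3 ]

Forward elimination:
R2 <- R2 - (-3/5)*R1:  [    0  22/5  13/5  18/5 ]
R4 <- R4 - (-2/5)*R1:  [     0   -2/5   -8/5  -13/5 ]
R3 <- R3 - (15/11)*R2:  [      0       0    5/11  -10/11 ]
R4 <- R4 - (-1/11)*R2:  [      0       0  -15/11  -25/11 ]
R4 <- R4 - (-3)*R3:  [  0   0   0  -5 ]
Row echelon form:
[ -5    -1    -4       1 ]
[  0  22/5  13/5    18/5 ]
[  0     0  5/11  -10/11 ]
[  0     0     0      -5 ]

REF = [-5 -1 -4 1; 0 22/5 13/5 18/5; 0 0 5/11 -10/11; 0 0 0 -5]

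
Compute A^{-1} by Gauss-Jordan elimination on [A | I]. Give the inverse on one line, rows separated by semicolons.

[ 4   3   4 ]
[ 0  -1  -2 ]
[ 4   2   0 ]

inverse = [1/2 1 -1/4; -1 -2 1; 1/2 1/2 -1/2]

Gauss-Jordan on [A | I]:
R1 <- (1/4)*R1:  [   1  3/4    1  |  1/4    0    0 ]
R3 <- R3 - (4)*R1:  [  0  -1  -4  |  -1   0   1 ]
R2 <- (1/-1)*R2:  [  0   1   2  |   0  -1   0 ]
R1 <- R1 - (3/4)*R2:  [    1     0  -1/2  |   1/4   3/4     0 ]
R3 <- R3 - (-1)*R2:  [  0   0  -2  |  -1  -1   1 ]
R3 <- (1/-2)*R3:  [    0     0     1  |   1/2   1/2  -1/2 ]
R1 <- R1 - (-1/2)*R3:  [    1     0     0  |   1/2     1  -1/4 ]
R2 <- R2 - (2)*R3:  [  0   1   0  |  -1  -2   1 ]
Right block of [I | A^{-1}] is the inverse:
[ 1/2    1  -1/4 ]
[  -1   -2     1 ]
[ 1/2  1/2  -1/2 ]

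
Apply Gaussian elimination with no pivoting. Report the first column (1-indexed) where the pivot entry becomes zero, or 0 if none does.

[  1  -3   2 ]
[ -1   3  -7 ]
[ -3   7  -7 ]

Naive forward elimination:
R2 <- R2 - (-1)*R1:  [  0   0  -5 ]
R3 <- R3 - (-3)*R1:  [  0  -2  -1 ]
Matrix at this point:
[ 1  -3   2 ]
[ 0   0  -5 ]
[ 0  -2  -1 ]
Pivot entry (2,2) is zero but row 3 has -2 in column 2 -> naive elimination stops; a row interchange (e.g. R2 <-> R3) would be required here.

first zero-pivot column = 2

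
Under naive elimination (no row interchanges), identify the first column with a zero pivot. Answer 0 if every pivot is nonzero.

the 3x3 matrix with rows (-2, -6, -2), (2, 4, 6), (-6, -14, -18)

Naive forward elimination:
R2 <- R2 - (-1)*R1:  [  0  -2   4 ]
R3 <- R3 - (3)*R1:  [   0    4  -12 ]
R3 <- R3 - (-2)*R2:  [  0   0  -4 ]
All pivots nonzero; naive elimination completes without hitting a zero pivot.

first zero-pivot column = 0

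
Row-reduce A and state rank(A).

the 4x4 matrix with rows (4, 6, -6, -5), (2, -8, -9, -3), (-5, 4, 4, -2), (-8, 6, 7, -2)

Row reduction:
R2 <- R2 - (1/2)*R1:  [    0   -11    -6  -1/2 ]
R3 <- R3 - (-5/4)*R1:  [     0   23/2   -7/2  -33/4 ]
R4 <- R4 - (-2)*R1:  [   0   18   -5  -12 ]
R3 <- R3 - (-23/22)*R2:  [       0        0  -215/22  -193/22 ]
R4 <- R4 - (-18/11)*R2:  [       0        0  -163/11  -141/11 ]
R4 <- R4 - (326/215)*R3:  [       0        0        0  104/215 ]
Row echelon form:
[ 4    6       -6       -5 ]
[ 0  -11       -6     -1/2 ]
[ 0    0  -215/22  -193/22 ]
[ 0    0        0  104/215 ]
Nonzero rows / pivot columns: 4

rank(A) = 4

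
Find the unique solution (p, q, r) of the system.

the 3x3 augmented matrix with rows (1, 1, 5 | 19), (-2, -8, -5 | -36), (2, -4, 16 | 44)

Forward elimination on [A|b]:
R2 <- R2 - (-2)*R1:  [  0  -6   5   2 ]
R3 <- R3 - (2)*R1:  [  0  -6   6   6 ]
R3 <- R3 - (1)*R2:  [ 0  0  1  4 ]
Row echelon form:
[ 1   1  5  |  19 ]
[ 0  -6  5  |   2 ]
[ 0   0  1  |   4 ]
Back-substitution:
r = (4) / 1 = 4
q = (2 - (5)*(4)) / -6 = 3
p = (19 - (1)*(3) - (5)*(4)) / 1 = -4

(-4, 3, 4)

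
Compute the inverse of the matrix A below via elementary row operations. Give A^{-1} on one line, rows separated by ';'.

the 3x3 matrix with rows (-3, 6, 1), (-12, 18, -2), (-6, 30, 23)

inverse = [79/9 -2 -5/9; 16/3 -7/6 -1/3; -14/3 1 1/3]

Gauss-Jordan on [A | I]:
R1 <- (1/-3)*R1:  [    1    -2  -1/3  |  -1/3     0     0 ]
R2 <- R2 - (-12)*R1:  [  0  -6  -6  |  -4   1   0 ]
R3 <- R3 - (-6)*R1:  [  0  18  21  |  -2   0   1 ]
R2 <- (1/-6)*R2:  [    0     1     1  |   2/3  -1/6     0 ]
R1 <- R1 - (-2)*R2:  [    1     0   5/3  |     1  -1/3     0 ]
R3 <- R3 - (18)*R2:  [   0    0    3  |  -14    3    1 ]
R3 <- (1/3)*R3:  [     0      0      1  |  -14/3      1    1/3 ]
R1 <- R1 - (5/3)*R3:  [    1     0     0  |  79/9    -2  -5/9 ]
R2 <- R2 - (1)*R3:  [    0     1     0  |  16/3  -7/6  -1/3 ]
Right block of [I | A^{-1}] is the inverse:
[  79/9    -2  -5/9 ]
[  16/3  -7/6  -1/3 ]
[ -14/3     1   1/3 ]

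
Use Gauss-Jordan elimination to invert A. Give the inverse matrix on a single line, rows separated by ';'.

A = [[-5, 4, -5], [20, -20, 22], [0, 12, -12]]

Gauss-Jordan on [A | I]:
R1 <- (1/-5)*R1:  [    1  -4/5     1  |  -1/5     0     0 ]
R2 <- R2 - (20)*R1:  [  0  -4   2  |   4   1   0 ]
R2 <- (1/-4)*R2:  [    0     1  -1/2  |    -1  -1/4     0 ]
R1 <- R1 - (-4/5)*R2:  [    1     0   3/5  |    -1  -1/5     0 ]
R3 <- R3 - (12)*R2:  [  0   0  -6  |  12   3   1 ]
R3 <- (1/-6)*R3:  [    0     0     1  |    -2  -1/2  -1/6 ]
R1 <- R1 - (3/5)*R3:  [    1     0     0  |   1/5  1/10  1/10 ]
R2 <- R2 - (-1/2)*R3:  [     0      1      0  |     -2   -1/2  -1/12 ]
Right block of [I | A^{-1}] is the inverse:
[ 1/5  1/10   1/10 ]
[  -2  -1/2  -1/12 ]
[  -2  -1/2   -1/6 ]

inverse = [1/5 1/10 1/10; -2 -1/2 -1/12; -2 -1/2 -1/6]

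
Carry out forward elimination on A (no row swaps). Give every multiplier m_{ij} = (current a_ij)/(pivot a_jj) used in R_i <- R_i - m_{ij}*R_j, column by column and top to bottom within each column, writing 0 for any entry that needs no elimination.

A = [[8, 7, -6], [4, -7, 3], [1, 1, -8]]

Forward elimination:
R2 <- R2 - (1/2)*R1:  [     0  -21/2      6 ]
R3 <- R3 - (1/8)*R1:  [     0    1/8  -29/4 ]
R3 <- R3 - (-1/84)*R2:  [       0        0  -201/28 ]
Multipliers (in order of application): m_{21} = 1/2, m_{31} = 1/8, m_{32} = -1/84

multipliers: 1/2, 1/8, -1/84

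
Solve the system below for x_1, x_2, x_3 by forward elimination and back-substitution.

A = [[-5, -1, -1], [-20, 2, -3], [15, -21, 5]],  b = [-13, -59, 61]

(3, -1, -1)

Forward elimination on [A|b]:
R2 <- R2 - (4)*R1:  [  0   6   1  -7 ]
R3 <- R3 - (-3)*R1:  [   0  -24    2   22 ]
R3 <- R3 - (-4)*R2:  [  0   0   6  -6 ]
Row echelon form:
[ -5  -1  -1  |  -13 ]
[  0   6   1  |   -7 ]
[  0   0   6  |   -6 ]
Back-substitution:
x_3 = (-6) / 6 = -1
x_2 = (-7 - (1)*(-1)) / 6 = -1
x_1 = (-13 - (-1)*(-1) - (-1)*(-1)) / -5 = 3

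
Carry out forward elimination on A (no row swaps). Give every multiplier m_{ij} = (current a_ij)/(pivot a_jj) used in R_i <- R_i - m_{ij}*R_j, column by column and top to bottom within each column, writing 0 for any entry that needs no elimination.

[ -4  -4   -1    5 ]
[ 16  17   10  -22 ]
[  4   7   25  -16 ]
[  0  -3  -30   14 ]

multipliers: -4, -1, 0, 3, -3, -2

Forward elimination:
R2 <- R2 - (-4)*R1:  [  0   1   6  -2 ]
R3 <- R3 - (-1)*R1:  [   0    3   24  -11 ]
R4: entry in column 1 is already 0 -> m_{41} = 0 (no row operation needed)
R3 <- R3 - (3)*R2:  [  0   0   6  -5 ]
R4 <- R4 - (-3)*R2:  [   0    0  -12    8 ]
R4 <- R4 - (-2)*R3:  [  0   0   0  -2 ]
Multipliers (in order of application): m_{21} = -4, m_{31} = -1, m_{41} = 0, m_{32} = 3, m_{42} = -3, m_{43} = -2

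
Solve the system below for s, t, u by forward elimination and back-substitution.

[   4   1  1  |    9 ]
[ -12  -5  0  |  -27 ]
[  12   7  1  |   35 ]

Forward elimination on [A|b]:
R2 <- R2 - (-3)*R1:  [  0  -2   3   0 ]
R3 <- R3 - (3)*R1:  [  0   4  -2   8 ]
R3 <- R3 - (-2)*R2:  [ 0  0  4  8 ]
Row echelon form:
[ 4   1  1  |  9 ]
[ 0  -2  3  |  0 ]
[ 0   0  4  |  8 ]
Back-substitution:
u = (8) / 4 = 2
t = (0 - (3)*(2)) / -2 = 3
s = (9 - (1)*(3) - (1)*(2)) / 4 = 1

(1, 3, 2)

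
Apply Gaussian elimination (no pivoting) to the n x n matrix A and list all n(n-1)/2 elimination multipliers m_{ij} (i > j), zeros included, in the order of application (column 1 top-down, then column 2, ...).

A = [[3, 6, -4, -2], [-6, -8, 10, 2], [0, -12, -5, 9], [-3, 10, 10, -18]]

multipliers: -2, 0, -1, -3, 4, -2

Forward elimination:
R2 <- R2 - (-2)*R1:  [  0   4   2  -2 ]
R3: entry in column 1 is already 0 -> m_{31} = 0 (no row operation needed)
R4 <- R4 - (-1)*R1:  [   0   16    6  -20 ]
R3 <- R3 - (-3)*R2:  [ 0  0  1  3 ]
R4 <- R4 - (4)*R2:  [   0    0   -2  -12 ]
R4 <- R4 - (-2)*R3:  [  0   0   0  -6 ]
Multipliers (in order of application): m_{21} = -2, m_{31} = 0, m_{41} = -1, m_{32} = -3, m_{42} = 4, m_{43} = -2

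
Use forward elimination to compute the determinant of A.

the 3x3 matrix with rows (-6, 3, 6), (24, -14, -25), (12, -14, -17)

det(A) = -12

Forward elimination:
R2 <- R2 - (-4)*R1:  [  0  -2  -1 ]
R3 <- R3 - (-2)*R1:  [  0  -8  -5 ]
R3 <- R3 - (4)*R2:  [  0   0  -1 ]
Upper-triangular form:
[ -6   3   6 ]
[  0  -2  -1 ]
[  0   0  -1 ]
det(A) = (-1)^0 * (-6) * (-2) * (-1) = -12  (0 row swaps -> sign +1)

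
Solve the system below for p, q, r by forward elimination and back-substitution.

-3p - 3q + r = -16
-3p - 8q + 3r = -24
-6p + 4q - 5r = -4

(4, 0, -4)

Forward elimination on [A|b]:
R2 <- R2 - (1)*R1:  [  0  -5   2  -8 ]
R3 <- R3 - (2)*R1:  [  0  10  -7  28 ]
R3 <- R3 - (-2)*R2:  [  0   0  -3  12 ]
Row echelon form:
[ -3  -3   1  |  -16 ]
[  0  -5   2  |   -8 ]
[  0   0  -3  |   12 ]
Back-substitution:
r = (12) / -3 = -4
q = (-8 - (2)*(-4)) / -5 = 0
p = (-16 - (-3)*(0) - (1)*(-4)) / -3 = 4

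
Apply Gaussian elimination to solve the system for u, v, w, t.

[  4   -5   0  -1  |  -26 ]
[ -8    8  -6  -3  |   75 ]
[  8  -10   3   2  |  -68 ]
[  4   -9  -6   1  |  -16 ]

(-3, 3, -4, -1)

Forward elimination on [A|b]:
R2 <- R2 - (-2)*R1:  [  0  -2  -6  -5  23 ]
R3 <- R3 - (2)*R1:  [   0    0    3    4  -16 ]
R4 <- R4 - (1)*R1:  [  0  -4  -6   2  10 ]
R4 <- R4 - (2)*R2:  [   0    0    6   12  -36 ]
R4 <- R4 - (2)*R3:  [  0   0   0   4  -4 ]
Row echelon form:
[ 4  -5   0  -1  |  -26 ]
[ 0  -2  -6  -5  |   23 ]
[ 0   0   3   4  |  -16 ]
[ 0   0   0   4  |   -4 ]
Back-substitution:
t = (-4) / 4 = -1
w = (-16 - (4)*(-1)) / 3 = -4
v = (23 - (-6)*(-4) - (-5)*(-1)) / -2 = 3
u = (-26 - (-5)*(3) - (-1)*(-1)) / 4 = -3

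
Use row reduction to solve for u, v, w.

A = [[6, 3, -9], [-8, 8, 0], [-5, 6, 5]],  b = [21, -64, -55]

(3, -5, -2)

Forward elimination on [A|b]:
R2 <- R2 - (-4/3)*R1:  [   0   12  -12  -36 ]
R3 <- R3 - (-5/6)*R1:  [     0   17/2   -5/2  -75/2 ]
R3 <- R3 - (17/24)*R2:  [   0    0    6  -12 ]
Row echelon form:
[ 6   3   -9  |   21 ]
[ 0  12  -12  |  -36 ]
[ 0   0    6  |  -12 ]
Back-substitution:
w = (-12) / 6 = -2
v = (-36 - (-12)*(-2)) / 12 = -5
u = (21 - (3)*(-5) - (-9)*(-2)) / 6 = 3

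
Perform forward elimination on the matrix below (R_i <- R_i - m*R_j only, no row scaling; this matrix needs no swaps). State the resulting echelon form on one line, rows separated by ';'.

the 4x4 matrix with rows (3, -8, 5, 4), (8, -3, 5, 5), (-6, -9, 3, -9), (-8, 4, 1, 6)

Forward elimination:
R2 <- R2 - (8/3)*R1:  [     0   55/3  -25/3  -17/3 ]
R3 <- R3 - (-2)*R1:  [   0  -25   13   -1 ]
R4 <- R4 - (-8/3)*R1:  [     0  -52/3   43/3   50/3 ]
R3 <- R3 - (-15/11)*R2:  [      0       0   18/11  -96/11 ]
R4 <- R4 - (-52/55)*R2:  [      0       0   71/11  622/55 ]
R4 <- R4 - (71/18)*R3:  [      0       0       0  686/15 ]
Row echelon form:
[ 3    -8      5       4 ]
[ 0  55/3  -25/3   -17/3 ]
[ 0     0  18/11  -96/11 ]
[ 0     0      0  686/15 ]

REF = [3 -8 5 4; 0 55/3 -25/3 -17/3; 0 0 18/11 -96/11; 0 0 0 686/15]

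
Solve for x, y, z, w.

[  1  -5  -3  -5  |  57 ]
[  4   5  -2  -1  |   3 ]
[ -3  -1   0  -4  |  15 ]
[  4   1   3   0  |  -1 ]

(3, -4, -3, -5)

Forward elimination on [A|b]:
R2 <- R2 - (4)*R1:  [    0    25    10    19  -225 ]
R3 <- R3 - (-3)*R1:  [   0  -16   -9  -19  186 ]
R4 <- R4 - (4)*R1:  [    0    21    15    20  -229 ]
R3 <- R3 - (-16/25)*R2:  [       0        0    -13/5  -171/25       42 ]
R4 <- R4 - (21/25)*R2:  [      0       0    33/5  101/25     -40 ]
R4 <- R4 - (-33/13)*R3:  [       0        0        0  -866/65   866/13 ]
Row echelon form:
[ 1  -5     -3       -5  |      57 ]
[ 0  25     10       19  |    -225 ]
[ 0   0  -13/5  -171/25  |      42 ]
[ 0   0      0  -866/65  |  866/13 ]
Back-substitution:
w = (866/13) / (-866/65) = -5
z = (42 - (-171/25)*(-5)) / (-13/5) = -3
y = (-225 - (10)*(-3) - (19)*(-5)) / 25 = -4
x = (57 - (-5)*(-4) - (-3)*(-3) - (-5)*(-5)) / 1 = 3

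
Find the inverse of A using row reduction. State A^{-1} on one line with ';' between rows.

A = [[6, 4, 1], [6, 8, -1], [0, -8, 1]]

inverse = [0 1/6 1/6; 1/12 -1/12 -1/6; 2/3 -2/3 -1/3]

Gauss-Jordan on [A | I]:
R1 <- (1/6)*R1:  [   1  2/3  1/6  |  1/6    0    0 ]
R2 <- R2 - (6)*R1:  [  0   4  -2  |  -1   1   0 ]
R2 <- (1/4)*R2:  [    0     1  -1/2  |  -1/4   1/4     0 ]
R1 <- R1 - (2/3)*R2:  [    1     0   1/2  |   1/3  -1/6     0 ]
R3 <- R3 - (-8)*R2:  [  0   0  -3  |  -2   2   1 ]
R3 <- (1/-3)*R3:  [    0     0     1  |   2/3  -2/3  -1/3 ]
R1 <- R1 - (1/2)*R3:  [   1    0    0  |    0  1/6  1/6 ]
R2 <- R2 - (-1/2)*R3:  [     0      1      0  |   1/12  -1/12   -1/6 ]
Right block of [I | A^{-1}] is the inverse:
[    0    1/6   1/6 ]
[ 1/12  -1/12  -1/6 ]
[  2/3   -2/3  -1/3 ]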